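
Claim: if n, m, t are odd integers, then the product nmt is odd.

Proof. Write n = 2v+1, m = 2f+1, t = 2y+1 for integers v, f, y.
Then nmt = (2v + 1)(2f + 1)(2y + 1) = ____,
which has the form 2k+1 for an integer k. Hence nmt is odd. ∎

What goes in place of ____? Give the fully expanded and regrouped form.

2(4fvy + 2fv + 2fy + f + 2vy + v + y) + 1

(2v + 1)(2f + 1)(2y + 1) = 8fvy + 4fv + 4fy + 2f + 4vy + 2v + 2y + 1
= 2(4fvy + 2fv + 2fy + f + 2vy + v + y) + 1.
Since 4fvy + 2fv + 2fy + f + 2vy + v + y is an integer, the product is of the form 2k+1 for an integer k.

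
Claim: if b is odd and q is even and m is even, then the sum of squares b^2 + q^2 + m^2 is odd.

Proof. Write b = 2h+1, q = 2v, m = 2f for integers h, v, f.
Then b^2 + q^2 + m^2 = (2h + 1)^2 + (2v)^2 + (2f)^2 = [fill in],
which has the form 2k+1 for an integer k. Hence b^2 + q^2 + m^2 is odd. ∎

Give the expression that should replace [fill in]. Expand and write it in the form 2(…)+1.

2(2f^2 + 2h^2 + 2h + 2v^2) + 1

(2h + 1)^2 + (2v)^2 + (2f)^2 = 4f^2 + 4h^2 + 4h + 4v^2 + 1
= 2(2f^2 + 2h^2 + 2h + 2v^2) + 1.
Since 2f^2 + 2h^2 + 2h + 2v^2 is an integer, the sum of squares is of the form 2k+1 for an integer k.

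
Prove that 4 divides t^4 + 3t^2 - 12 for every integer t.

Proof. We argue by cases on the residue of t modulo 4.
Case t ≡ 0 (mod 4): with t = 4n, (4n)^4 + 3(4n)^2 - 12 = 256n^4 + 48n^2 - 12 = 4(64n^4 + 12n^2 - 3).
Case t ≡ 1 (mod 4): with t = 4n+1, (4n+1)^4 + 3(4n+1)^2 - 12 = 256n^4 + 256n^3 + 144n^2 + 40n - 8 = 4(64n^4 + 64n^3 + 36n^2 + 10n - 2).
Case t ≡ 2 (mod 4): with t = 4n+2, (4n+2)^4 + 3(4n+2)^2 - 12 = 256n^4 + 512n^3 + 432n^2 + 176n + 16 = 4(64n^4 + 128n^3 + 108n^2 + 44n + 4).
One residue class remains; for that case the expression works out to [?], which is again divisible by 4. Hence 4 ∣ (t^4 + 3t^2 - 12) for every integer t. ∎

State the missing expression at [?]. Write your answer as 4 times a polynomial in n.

Only t ≡ 3 (mod 4) is unaccounted for. Put t = 4n+3:
(4n+3)^4 + 3(4n+3)^2 - 12 expands to 256n^4 + 768n^3 + 912n^2 + 504n + 96,
and factoring out 4 leaves 4(64n^4 + 192n^3 + 228n^2 + 126n + 24).

4(64n^4 + 192n^3 + 228n^2 + 126n + 24)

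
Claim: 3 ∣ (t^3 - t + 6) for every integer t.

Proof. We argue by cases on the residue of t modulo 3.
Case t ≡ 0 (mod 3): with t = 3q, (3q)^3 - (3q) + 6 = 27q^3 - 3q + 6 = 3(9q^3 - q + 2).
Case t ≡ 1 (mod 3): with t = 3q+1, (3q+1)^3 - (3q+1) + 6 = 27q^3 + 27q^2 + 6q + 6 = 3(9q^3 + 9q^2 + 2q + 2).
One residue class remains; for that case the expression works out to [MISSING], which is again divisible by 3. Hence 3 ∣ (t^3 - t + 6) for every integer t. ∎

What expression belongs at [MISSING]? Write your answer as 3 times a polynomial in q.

3(9q^3 + 18q^2 + 11q + 4)

The residues treated are {0, 1}, so the missing case is t ≡ 2 (mod 3); write t = 3q+2.
Then (3q+2)^3 - (3q+2) + 6 = 27q^3 + 54q^2 + 33q + 12 = 3(9q^3 + 18q^2 + 11q + 4).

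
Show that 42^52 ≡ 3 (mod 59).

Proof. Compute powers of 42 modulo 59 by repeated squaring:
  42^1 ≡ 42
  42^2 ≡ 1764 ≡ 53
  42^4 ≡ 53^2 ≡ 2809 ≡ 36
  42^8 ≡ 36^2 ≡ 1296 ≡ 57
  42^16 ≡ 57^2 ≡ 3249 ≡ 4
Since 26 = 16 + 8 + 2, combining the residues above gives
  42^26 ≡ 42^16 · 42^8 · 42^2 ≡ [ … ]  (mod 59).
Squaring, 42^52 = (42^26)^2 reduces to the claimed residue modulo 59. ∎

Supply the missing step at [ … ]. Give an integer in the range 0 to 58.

42^16 · 42^8 · 42^2 ≡ 4 · 57 · 53 = 12084.
12084 mod 59 = 48, so 42^26 ≡ 48 (mod 59).

48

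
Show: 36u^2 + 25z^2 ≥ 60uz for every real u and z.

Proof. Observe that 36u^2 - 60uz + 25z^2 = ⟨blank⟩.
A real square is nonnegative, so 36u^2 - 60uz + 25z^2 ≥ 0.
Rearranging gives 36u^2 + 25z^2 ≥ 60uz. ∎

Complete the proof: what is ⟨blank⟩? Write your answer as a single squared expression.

(6u - 5z)^2

The leading and trailing coefficients are 6^2 and 5^2, and 60 = 2·6·5, so the trinomial is (6u - 5z)^2.
Hence 36u^2 - 60uz + 25z^2 ≥ 0.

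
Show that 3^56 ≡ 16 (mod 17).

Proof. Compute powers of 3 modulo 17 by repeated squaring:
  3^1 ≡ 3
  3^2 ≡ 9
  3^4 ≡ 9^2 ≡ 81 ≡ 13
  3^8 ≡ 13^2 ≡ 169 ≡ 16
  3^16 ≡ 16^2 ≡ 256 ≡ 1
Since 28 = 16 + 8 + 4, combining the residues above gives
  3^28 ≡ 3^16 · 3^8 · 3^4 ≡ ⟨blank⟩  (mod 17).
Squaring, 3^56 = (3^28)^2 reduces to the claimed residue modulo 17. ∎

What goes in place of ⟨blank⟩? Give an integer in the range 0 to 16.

3^16 · 3^8 · 3^4 ≡ 1 · 16 · 13 = 208.
208 mod 17 = 4, so 3^28 ≡ 4 (mod 17).

4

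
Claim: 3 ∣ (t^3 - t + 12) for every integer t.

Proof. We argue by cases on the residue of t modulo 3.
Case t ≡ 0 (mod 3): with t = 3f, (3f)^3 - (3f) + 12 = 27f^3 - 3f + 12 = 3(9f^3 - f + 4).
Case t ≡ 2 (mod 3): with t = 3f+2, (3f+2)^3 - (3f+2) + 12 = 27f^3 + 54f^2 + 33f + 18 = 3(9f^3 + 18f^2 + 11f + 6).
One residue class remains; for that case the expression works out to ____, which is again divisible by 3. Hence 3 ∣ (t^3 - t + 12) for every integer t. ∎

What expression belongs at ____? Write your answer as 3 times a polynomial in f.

Only t ≡ 1 (mod 3) is unaccounted for. Put t = 3f+1:
(3f+1)^3 - (3f+1) + 12 expands to 27f^3 + 27f^2 + 6f + 12,
and factoring out 3 leaves 3(9f^3 + 9f^2 + 2f + 4).

3(9f^3 + 9f^2 + 2f + 4)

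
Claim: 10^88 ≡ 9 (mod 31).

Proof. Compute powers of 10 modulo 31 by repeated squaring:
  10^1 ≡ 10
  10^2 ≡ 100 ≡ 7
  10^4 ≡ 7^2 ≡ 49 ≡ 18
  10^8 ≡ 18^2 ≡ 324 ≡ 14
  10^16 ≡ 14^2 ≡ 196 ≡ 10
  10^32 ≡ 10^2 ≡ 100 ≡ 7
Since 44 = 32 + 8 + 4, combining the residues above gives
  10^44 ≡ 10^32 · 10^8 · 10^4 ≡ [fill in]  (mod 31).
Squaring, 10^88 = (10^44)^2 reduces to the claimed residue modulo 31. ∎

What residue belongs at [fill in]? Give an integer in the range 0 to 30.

Multiply the listed residues: 7 · 14 · 18 = 98 → 1764.
Reducing modulo 31: 1764 = 56·31 + 28, so 10^44 ≡ 28.

28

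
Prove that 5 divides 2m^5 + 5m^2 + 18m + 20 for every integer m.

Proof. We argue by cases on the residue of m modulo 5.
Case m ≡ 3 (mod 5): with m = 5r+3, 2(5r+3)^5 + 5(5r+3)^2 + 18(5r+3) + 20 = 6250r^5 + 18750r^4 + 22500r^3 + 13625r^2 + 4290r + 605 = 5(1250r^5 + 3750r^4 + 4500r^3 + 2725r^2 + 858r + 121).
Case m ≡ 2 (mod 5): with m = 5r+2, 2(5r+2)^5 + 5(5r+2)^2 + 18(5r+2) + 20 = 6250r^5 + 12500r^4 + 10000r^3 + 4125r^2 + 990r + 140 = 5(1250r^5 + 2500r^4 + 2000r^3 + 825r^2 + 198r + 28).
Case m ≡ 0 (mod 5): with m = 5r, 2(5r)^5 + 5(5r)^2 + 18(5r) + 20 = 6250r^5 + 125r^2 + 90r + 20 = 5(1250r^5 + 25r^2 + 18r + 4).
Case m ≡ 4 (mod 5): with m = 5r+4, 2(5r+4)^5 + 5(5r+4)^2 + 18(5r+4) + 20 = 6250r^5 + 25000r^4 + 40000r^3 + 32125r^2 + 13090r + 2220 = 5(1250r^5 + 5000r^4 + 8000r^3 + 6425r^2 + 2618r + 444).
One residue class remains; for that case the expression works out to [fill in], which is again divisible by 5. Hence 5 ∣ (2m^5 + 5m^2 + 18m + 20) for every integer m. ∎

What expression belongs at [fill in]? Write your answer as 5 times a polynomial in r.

5(1250r^5 + 1250r^4 + 500r^3 + 125r^2 + 38r + 9)

The residues treated are {3, 2, 0, 4}, so the missing case is m ≡ 1 (mod 5); write m = 5r+1.
Then 2(5r+1)^5 + 5(5r+1)^2 + 18(5r+1) + 20 = 6250r^5 + 6250r^4 + 2500r^3 + 625r^2 + 190r + 45 = 5(1250r^5 + 1250r^4 + 500r^3 + 125r^2 + 38r + 9).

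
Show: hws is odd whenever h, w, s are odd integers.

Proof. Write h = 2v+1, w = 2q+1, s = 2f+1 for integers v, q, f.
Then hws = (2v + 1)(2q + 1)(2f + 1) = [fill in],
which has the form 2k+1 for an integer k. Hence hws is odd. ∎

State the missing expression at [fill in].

2(4fqv + 2fq + 2fv + f + 2qv + q + v) + 1

Expanding: (2v + 1)(2q + 1)(2f + 1) = 8fqv + 4fq + 4fv + 2f + 4qv + 2q + 2v + 1.
Every term except the constant is even, so this is 2(4fqv + 2fq + 2fv + f + 2qv + q + v) + 1,
and 4fqv + 2fq + 2fv + f + 2qv + q + v ∈ ℤ gives the required form.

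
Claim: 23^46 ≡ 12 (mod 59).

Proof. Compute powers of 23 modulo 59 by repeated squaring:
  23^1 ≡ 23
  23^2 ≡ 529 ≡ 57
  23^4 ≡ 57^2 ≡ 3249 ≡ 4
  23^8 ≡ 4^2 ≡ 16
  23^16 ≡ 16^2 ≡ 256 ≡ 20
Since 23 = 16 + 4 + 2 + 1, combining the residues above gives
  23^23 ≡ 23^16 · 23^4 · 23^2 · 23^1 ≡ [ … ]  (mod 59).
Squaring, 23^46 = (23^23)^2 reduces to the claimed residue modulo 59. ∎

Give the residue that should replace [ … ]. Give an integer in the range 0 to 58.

37

Multiply the listed residues: 20 · 4 · 57 · 23 = 80 → 4560 → 104880.
Reducing modulo 59: 104880 = 1777·59 + 37, so 23^23 ≡ 37.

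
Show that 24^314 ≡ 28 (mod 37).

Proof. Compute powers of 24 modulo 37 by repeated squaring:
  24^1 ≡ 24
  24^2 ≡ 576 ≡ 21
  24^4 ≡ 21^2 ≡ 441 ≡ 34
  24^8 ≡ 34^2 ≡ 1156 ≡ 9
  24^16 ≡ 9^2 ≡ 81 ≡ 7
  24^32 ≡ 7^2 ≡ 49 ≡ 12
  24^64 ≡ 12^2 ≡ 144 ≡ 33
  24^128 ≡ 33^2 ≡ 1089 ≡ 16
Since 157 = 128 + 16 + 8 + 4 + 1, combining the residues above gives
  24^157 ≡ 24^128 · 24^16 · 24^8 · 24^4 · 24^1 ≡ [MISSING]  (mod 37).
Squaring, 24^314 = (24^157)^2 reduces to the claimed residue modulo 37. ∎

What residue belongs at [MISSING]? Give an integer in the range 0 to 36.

18

24^128 · 24^16 · 24^8 · 24^4 · 24^1 ≡ 16 · 7 · 9 · 34 · 24 = 822528.
822528 mod 37 = 18, so 24^157 ≡ 18 (mod 37).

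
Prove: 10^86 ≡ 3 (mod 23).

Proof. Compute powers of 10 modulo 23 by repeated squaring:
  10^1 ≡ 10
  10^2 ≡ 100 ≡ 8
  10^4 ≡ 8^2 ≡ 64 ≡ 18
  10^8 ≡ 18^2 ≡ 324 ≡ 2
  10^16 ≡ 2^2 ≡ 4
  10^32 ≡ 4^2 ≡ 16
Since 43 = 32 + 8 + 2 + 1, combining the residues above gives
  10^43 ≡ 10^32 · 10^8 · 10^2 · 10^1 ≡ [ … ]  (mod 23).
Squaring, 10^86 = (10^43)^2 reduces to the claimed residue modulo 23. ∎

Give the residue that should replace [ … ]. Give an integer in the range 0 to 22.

10^32 · 10^8 · 10^2 · 10^1 ≡ 16 · 2 · 8 · 10 = 2560.
2560 mod 23 = 7, so 10^43 ≡ 7 (mod 23).

7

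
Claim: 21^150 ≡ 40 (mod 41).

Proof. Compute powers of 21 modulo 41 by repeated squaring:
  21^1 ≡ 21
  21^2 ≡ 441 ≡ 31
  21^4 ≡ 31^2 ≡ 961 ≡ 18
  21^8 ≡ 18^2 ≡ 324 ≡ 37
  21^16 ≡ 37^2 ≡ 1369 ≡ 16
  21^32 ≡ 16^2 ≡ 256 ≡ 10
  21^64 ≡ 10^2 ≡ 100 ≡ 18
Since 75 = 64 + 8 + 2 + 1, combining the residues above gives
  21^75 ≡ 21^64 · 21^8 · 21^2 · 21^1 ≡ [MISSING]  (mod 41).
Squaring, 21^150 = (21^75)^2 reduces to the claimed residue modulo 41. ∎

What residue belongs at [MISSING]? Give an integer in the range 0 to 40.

21^64 · 21^8 · 21^2 · 21^1 ≡ 18 · 37 · 31 · 21 = 433566.
433566 mod 41 = 32, so 21^75 ≡ 32 (mod 41).

32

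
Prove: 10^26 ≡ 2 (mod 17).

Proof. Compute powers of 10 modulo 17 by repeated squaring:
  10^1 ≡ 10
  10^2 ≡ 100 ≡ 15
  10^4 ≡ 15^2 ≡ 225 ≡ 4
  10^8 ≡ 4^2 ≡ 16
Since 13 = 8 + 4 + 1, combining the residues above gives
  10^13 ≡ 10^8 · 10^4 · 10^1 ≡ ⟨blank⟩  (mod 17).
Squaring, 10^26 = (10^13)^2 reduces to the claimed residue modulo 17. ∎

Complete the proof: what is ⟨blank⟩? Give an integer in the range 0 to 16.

11

Multiply the listed residues: 16 · 4 · 10 = 64 → 640.
Reducing modulo 17: 640 = 37·17 + 11, so 10^13 ≡ 11.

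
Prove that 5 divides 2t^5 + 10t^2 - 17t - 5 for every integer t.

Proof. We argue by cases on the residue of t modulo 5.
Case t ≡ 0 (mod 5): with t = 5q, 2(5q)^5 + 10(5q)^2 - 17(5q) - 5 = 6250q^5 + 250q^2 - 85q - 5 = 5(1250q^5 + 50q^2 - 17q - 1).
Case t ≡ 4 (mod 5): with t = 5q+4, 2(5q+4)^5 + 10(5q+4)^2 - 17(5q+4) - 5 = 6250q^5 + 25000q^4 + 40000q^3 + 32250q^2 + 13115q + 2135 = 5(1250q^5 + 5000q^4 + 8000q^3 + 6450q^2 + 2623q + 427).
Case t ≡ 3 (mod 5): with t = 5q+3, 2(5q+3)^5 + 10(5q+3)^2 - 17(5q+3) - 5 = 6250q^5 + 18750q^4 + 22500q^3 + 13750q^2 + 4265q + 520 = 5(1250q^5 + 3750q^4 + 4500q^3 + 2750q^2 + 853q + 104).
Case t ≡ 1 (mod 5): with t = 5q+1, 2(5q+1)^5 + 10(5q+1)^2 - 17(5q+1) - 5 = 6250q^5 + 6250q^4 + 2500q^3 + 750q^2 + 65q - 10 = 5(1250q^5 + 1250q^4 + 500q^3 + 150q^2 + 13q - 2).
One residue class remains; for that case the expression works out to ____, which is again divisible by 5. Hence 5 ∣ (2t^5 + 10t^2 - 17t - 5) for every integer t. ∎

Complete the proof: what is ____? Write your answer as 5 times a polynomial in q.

Only t ≡ 2 (mod 5) is unaccounted for. Put t = 5q+2:
2(5q+2)^5 + 10(5q+2)^2 - 17(5q+2) - 5 expands to 6250q^5 + 12500q^4 + 10000q^3 + 4250q^2 + 915q + 65,
and factoring out 5 leaves 5(1250q^5 + 2500q^4 + 2000q^3 + 850q^2 + 183q + 13).

5(1250q^5 + 2500q^4 + 2000q^3 + 850q^2 + 183q + 13)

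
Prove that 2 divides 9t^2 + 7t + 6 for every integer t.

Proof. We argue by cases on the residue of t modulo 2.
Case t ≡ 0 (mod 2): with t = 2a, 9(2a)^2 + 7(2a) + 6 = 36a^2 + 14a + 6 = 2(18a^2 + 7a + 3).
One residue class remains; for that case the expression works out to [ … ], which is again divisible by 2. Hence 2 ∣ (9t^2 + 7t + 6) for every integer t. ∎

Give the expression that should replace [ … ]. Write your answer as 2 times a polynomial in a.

Only t ≡ 1 (mod 2) is unaccounted for. Put t = 2a+1:
9(2a+1)^2 + 7(2a+1) + 6 expands to 36a^2 + 50a + 22,
and factoring out 2 leaves 2(18a^2 + 25a + 11).

2(18a^2 + 25a + 11)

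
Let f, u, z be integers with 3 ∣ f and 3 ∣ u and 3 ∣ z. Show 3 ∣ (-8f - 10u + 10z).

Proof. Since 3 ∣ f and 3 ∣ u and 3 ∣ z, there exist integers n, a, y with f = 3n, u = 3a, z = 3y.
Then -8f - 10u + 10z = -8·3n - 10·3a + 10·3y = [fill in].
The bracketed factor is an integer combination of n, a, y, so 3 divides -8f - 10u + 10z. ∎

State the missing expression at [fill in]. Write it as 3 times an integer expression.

3(-10a - 8n + 10y)

Each term has a factor of 3: -8·3n - 10·3a + 10·3y = 3·(-10a - 8n + 10y).
Since -10a - 8n + 10y is an integer, 3 ∣ (-8f - 10u + 10z).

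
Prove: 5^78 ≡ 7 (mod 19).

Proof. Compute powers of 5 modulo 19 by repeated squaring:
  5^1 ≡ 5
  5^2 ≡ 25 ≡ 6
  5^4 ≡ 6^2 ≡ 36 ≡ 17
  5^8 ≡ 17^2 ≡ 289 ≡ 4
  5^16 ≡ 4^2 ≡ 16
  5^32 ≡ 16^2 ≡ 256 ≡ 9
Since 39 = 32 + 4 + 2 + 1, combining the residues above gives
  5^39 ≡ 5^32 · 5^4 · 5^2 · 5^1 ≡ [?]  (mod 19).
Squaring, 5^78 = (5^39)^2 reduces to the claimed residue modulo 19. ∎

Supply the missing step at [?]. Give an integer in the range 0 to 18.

Multiply the listed residues: 9 · 17 · 6 · 5 = 153 → 918 → 4590.
Reducing modulo 19: 4590 = 241·19 + 11, so 5^39 ≡ 11.

11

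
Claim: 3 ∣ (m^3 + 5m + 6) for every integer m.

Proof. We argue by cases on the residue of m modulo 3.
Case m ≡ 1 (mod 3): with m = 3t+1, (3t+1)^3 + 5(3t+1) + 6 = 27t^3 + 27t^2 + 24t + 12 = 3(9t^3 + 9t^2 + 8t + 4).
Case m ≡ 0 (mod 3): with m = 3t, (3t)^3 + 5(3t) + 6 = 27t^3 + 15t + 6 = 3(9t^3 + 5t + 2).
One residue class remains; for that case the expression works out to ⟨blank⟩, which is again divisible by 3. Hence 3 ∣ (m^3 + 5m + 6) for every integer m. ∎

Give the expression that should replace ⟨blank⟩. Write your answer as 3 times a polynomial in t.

Only m ≡ 2 (mod 3) is unaccounted for. Put m = 3t+2:
(3t+2)^3 + 5(3t+2) + 6 expands to 27t^3 + 54t^2 + 51t + 24,
and factoring out 3 leaves 3(9t^3 + 18t^2 + 17t + 8).

3(9t^3 + 18t^2 + 17t + 8)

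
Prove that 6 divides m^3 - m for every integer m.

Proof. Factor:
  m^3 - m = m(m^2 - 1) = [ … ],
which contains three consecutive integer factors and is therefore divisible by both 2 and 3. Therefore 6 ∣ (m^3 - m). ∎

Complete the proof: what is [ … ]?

(m - 1)m(m + 1)

m(m^2 - 1) = m(m - 1)(m + 1) = (m - 1)m(m + 1).
These three factors are consecutive integers, so their product is divisible by 6.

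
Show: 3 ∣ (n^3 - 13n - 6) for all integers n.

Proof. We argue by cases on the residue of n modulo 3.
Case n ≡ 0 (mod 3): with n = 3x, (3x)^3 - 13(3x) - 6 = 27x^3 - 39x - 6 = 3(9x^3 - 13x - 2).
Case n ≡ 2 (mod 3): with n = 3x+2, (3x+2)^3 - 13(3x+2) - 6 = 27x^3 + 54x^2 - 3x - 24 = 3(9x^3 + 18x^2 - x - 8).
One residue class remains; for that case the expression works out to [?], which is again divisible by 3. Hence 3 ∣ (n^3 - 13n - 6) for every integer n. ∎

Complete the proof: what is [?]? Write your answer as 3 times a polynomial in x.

Only n ≡ 1 (mod 3) is unaccounted for. Put n = 3x+1:
(3x+1)^3 - 13(3x+1) - 6 expands to 27x^3 + 27x^2 - 30x - 18,
and factoring out 3 leaves 3(9x^3 + 9x^2 - 10x - 6).

3(9x^3 + 9x^2 - 10x - 6)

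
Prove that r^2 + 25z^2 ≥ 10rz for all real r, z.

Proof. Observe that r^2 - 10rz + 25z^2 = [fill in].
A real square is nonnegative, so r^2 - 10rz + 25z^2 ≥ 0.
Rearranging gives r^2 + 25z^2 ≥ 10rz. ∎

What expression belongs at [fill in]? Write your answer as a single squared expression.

The leading and trailing coefficients are 1^2 and 5^2, and 10 = 2·1·5, so the trinomial is (r - 5z)^2.
Hence r^2 - 10rz + 25z^2 ≥ 0.

(r - 5z)^2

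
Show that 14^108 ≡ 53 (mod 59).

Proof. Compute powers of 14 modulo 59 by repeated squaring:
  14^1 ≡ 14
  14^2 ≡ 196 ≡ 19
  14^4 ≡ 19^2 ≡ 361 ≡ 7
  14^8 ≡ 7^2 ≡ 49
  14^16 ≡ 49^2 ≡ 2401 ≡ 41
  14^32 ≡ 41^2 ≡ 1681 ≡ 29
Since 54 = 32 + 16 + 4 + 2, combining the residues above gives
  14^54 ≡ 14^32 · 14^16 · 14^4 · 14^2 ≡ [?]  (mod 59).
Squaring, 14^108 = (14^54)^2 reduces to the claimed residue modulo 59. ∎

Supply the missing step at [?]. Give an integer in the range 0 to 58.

17

Multiply the listed residues: 29 · 41 · 7 · 19 = 1189 → 8323 → 158137.
Reducing modulo 59: 158137 = 2680·59 + 17, so 14^54 ≡ 17.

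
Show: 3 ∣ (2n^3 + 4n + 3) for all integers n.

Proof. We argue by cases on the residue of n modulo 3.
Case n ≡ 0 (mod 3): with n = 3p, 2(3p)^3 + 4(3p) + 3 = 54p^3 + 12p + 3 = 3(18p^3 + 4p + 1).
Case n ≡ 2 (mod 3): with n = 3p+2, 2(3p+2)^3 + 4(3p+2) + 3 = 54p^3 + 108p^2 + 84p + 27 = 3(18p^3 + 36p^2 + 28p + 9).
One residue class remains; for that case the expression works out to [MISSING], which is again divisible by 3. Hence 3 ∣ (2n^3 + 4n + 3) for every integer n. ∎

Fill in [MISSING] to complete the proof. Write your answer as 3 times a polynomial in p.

The residues treated are {0, 2}, so the missing case is n ≡ 1 (mod 3); write n = 3p+1.
Then 2(3p+1)^3 + 4(3p+1) + 3 = 54p^3 + 54p^2 + 30p + 9 = 3(18p^3 + 18p^2 + 10p + 3).

3(18p^3 + 18p^2 + 10p + 3)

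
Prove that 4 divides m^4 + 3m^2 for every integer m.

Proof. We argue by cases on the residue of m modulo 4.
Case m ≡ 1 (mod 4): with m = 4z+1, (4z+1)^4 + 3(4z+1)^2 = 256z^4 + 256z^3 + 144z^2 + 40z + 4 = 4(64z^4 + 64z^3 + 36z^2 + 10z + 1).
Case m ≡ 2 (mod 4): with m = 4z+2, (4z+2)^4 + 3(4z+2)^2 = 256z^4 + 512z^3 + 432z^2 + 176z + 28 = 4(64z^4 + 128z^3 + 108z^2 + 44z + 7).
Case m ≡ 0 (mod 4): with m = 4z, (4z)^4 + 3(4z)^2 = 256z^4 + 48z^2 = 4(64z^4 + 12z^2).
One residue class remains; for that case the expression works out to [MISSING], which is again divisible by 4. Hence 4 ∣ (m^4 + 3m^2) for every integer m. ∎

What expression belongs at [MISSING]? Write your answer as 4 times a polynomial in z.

Only m ≡ 3 (mod 4) is unaccounted for. Put m = 4z+3:
(4z+3)^4 + 3(4z+3)^2 expands to 256z^4 + 768z^3 + 912z^2 + 504z + 108,
and factoring out 4 leaves 4(64z^4 + 192z^3 + 228z^2 + 126z + 27).

4(64z^4 + 192z^3 + 228z^2 + 126z + 27)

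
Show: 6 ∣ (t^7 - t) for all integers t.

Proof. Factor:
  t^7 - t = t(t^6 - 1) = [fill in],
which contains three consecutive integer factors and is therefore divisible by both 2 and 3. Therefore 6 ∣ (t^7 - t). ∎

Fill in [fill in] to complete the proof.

t^6 - 1 = (t^2 - 1)(t^4 + t^2 + 1), and t^2 - 1 = (t-1)(t+1).
So t(t^6 - 1) = (t - 1)t(t + 1)(t^4 + t^2 + 1).

(t - 1)t(t + 1)(t^4 + t^2 + 1)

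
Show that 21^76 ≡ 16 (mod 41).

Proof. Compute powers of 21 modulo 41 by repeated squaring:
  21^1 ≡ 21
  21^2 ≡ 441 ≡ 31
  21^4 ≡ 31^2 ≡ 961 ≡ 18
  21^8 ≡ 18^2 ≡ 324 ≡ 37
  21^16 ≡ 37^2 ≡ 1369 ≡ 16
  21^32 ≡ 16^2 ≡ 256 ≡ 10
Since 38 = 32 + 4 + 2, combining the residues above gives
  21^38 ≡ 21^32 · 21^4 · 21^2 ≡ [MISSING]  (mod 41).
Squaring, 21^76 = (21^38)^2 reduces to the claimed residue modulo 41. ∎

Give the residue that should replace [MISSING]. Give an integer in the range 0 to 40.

Multiply the listed residues: 10 · 18 · 31 = 180 → 5580.
Reducing modulo 41: 5580 = 136·41 + 4, so 21^38 ≡ 4.

4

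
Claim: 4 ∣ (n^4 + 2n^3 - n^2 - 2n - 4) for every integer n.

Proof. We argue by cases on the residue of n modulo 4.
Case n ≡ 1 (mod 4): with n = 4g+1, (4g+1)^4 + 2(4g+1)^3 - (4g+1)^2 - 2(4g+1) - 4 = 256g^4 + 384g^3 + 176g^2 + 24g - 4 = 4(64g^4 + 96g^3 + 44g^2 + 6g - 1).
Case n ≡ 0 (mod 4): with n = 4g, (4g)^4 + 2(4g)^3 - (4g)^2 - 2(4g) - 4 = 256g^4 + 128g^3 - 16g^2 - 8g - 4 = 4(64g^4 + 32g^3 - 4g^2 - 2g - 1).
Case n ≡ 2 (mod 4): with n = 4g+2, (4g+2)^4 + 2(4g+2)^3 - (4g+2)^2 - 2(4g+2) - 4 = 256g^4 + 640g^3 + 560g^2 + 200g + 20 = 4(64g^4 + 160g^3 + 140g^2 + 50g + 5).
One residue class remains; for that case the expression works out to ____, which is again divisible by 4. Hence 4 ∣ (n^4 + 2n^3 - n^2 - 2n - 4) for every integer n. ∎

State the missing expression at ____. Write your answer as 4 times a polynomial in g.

4(64g^4 + 224g^3 + 284g^2 + 154g + 29)

Only n ≡ 3 (mod 4) is unaccounted for. Put n = 4g+3:
(4g+3)^4 + 2(4g+3)^3 - (4g+3)^2 - 2(4g+3) - 4 expands to 256g^4 + 896g^3 + 1136g^2 + 616g + 116,
and factoring out 4 leaves 4(64g^4 + 224g^3 + 284g^2 + 154g + 29).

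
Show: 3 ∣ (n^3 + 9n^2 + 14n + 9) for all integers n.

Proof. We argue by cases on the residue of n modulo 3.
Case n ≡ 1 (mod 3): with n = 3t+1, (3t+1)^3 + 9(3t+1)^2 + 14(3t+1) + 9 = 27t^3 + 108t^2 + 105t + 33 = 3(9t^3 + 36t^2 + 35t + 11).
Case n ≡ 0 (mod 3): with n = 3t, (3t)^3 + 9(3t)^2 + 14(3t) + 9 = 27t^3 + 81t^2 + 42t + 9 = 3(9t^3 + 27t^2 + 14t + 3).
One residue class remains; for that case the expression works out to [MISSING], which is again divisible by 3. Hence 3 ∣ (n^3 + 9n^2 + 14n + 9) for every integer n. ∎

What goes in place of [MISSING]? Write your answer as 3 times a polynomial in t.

Only n ≡ 2 (mod 3) is unaccounted for. Put n = 3t+2:
(3t+2)^3 + 9(3t+2)^2 + 14(3t+2) + 9 expands to 27t^3 + 135t^2 + 186t + 81,
and factoring out 3 leaves 3(9t^3 + 45t^2 + 62t + 27).

3(9t^3 + 45t^2 + 62t + 27)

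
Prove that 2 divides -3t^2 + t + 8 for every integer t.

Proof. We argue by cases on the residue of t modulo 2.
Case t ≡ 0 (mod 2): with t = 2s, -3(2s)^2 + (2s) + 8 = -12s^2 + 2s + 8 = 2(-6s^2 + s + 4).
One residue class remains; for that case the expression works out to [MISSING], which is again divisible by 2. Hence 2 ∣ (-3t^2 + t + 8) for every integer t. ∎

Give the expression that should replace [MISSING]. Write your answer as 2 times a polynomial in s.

2(-6s^2 - 5s + 3)

Only t ≡ 1 (mod 2) is unaccounted for. Put t = 2s+1:
-3(2s+1)^2 + (2s+1) + 8 expands to -12s^2 - 10s + 6,
and factoring out 2 leaves 2(-6s^2 - 5s + 3).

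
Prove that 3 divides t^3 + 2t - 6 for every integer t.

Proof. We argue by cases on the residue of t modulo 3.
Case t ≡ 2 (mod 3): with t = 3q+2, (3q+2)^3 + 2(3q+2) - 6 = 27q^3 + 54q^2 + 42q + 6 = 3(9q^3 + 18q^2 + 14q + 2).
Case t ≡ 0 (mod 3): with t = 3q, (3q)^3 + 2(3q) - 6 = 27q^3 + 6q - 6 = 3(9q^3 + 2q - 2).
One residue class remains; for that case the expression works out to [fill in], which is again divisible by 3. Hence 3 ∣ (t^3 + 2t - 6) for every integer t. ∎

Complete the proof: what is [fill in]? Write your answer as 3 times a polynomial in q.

Only t ≡ 1 (mod 3) is unaccounted for. Put t = 3q+1:
(3q+1)^3 + 2(3q+1) - 6 expands to 27q^3 + 27q^2 + 15q - 3,
and factoring out 3 leaves 3(9q^3 + 9q^2 + 5q - 1).

3(9q^3 + 9q^2 + 5q - 1)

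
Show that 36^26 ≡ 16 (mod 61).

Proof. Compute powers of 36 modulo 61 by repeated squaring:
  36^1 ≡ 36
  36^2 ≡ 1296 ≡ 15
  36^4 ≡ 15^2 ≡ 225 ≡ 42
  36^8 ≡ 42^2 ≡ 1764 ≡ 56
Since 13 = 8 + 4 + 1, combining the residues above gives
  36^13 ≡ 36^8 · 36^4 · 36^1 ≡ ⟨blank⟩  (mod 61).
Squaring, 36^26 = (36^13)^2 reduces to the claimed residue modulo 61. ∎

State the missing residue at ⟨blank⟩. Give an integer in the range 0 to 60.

4

Multiply the listed residues: 56 · 42 · 36 = 2352 → 84672.
Reducing modulo 61: 84672 = 1388·61 + 4, so 36^13 ≡ 4.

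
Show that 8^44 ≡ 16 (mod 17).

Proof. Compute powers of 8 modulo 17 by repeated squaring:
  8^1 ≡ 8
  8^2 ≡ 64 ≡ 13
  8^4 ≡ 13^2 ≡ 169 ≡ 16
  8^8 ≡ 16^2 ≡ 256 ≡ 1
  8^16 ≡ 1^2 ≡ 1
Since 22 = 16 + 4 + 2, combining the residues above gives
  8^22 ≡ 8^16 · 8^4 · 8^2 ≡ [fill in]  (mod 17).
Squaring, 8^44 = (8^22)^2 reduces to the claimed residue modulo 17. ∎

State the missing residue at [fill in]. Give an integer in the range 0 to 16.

8^16 · 8^4 · 8^2 ≡ 1 · 16 · 13 = 208.
208 mod 17 = 4, so 8^22 ≡ 4 (mod 17).

4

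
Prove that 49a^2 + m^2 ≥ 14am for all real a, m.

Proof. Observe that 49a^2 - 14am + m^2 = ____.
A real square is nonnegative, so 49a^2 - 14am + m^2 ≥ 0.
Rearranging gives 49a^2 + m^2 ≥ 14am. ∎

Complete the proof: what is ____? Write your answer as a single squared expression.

49a^2 - 14am + m^2 is a perfect-square trinomial: the outer terms are (7a)^2 and (m)^2, and the cross term is -2·7a·m.
So 49a^2 - 14am + m^2 = (7a - m)^2 ≥ 0.

(7a - m)^2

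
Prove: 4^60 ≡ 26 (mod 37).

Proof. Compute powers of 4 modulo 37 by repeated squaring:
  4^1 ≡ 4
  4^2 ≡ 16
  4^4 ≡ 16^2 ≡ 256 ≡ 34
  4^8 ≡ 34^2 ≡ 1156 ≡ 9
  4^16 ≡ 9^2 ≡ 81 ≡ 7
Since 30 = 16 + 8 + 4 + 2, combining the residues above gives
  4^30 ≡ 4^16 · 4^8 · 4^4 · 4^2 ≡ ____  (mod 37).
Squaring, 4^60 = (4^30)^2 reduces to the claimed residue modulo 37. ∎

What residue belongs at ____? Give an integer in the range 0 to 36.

10

4^16 · 4^8 · 4^4 · 4^2 ≡ 7 · 9 · 34 · 16 = 34272.
34272 mod 37 = 10, so 4^30 ≡ 10 (mod 37).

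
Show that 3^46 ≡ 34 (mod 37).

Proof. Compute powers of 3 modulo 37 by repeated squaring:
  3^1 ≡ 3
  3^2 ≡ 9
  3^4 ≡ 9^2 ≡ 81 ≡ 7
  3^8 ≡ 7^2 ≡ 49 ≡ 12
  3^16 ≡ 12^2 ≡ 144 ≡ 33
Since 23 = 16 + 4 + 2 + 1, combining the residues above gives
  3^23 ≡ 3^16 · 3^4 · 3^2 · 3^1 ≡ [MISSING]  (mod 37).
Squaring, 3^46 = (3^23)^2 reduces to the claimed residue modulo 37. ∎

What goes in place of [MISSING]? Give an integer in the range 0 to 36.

Multiply the listed residues: 33 · 7 · 9 · 3 = 231 → 2079 → 6237.
Reducing modulo 37: 6237 = 168·37 + 21, so 3^23 ≡ 21.

21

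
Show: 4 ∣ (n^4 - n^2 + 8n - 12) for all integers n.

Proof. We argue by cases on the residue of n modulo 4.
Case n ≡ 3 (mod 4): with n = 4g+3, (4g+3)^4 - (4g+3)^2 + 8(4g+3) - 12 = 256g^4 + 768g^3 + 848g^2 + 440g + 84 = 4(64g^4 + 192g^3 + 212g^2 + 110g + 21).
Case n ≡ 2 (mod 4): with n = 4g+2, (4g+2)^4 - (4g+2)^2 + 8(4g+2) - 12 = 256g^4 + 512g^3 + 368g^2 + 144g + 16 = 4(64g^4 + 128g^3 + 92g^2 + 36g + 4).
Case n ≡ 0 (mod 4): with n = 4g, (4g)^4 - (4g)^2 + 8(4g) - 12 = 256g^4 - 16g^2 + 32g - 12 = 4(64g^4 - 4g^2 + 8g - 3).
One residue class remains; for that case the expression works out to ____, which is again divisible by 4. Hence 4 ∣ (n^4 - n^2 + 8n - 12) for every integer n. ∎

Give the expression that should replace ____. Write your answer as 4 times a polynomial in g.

Only n ≡ 1 (mod 4) is unaccounted for. Put n = 4g+1:
(4g+1)^4 - (4g+1)^2 + 8(4g+1) - 12 expands to 256g^4 + 256g^3 + 80g^2 + 40g - 4,
and factoring out 4 leaves 4(64g^4 + 64g^3 + 20g^2 + 10g - 1).

4(64g^4 + 64g^3 + 20g^2 + 10g - 1)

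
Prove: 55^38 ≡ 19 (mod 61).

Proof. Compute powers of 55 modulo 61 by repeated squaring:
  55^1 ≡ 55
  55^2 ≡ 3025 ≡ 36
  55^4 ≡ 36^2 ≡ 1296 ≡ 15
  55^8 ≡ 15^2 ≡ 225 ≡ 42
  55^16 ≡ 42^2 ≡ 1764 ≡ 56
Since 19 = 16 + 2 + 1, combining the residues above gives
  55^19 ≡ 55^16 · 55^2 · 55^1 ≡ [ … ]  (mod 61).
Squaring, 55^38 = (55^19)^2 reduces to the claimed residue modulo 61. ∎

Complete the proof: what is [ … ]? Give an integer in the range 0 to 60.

43

55^16 · 55^2 · 55^1 ≡ 56 · 36 · 55 = 110880.
110880 mod 61 = 43, so 55^19 ≡ 43 (mod 61).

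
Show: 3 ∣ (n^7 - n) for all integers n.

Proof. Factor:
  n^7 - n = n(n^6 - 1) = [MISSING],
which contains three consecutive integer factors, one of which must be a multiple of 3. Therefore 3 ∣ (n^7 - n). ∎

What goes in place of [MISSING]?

n^6 - 1 = (n^2 - 1)(n^4 + n^2 + 1), and n^2 - 1 = (n-1)(n+1).
So n(n^6 - 1) = (n - 1)n(n + 1)(n^4 + n^2 + 1).

(n - 1)n(n + 1)(n^4 + n^2 + 1)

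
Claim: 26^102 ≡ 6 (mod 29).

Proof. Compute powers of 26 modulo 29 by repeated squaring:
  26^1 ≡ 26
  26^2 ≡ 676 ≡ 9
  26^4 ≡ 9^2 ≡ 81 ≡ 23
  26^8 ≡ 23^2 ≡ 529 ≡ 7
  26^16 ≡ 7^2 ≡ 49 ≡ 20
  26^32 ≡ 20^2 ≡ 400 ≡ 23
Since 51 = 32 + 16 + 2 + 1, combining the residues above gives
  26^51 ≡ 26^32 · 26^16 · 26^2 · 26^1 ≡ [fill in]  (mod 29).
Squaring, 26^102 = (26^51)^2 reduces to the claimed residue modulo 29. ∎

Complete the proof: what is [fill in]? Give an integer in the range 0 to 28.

21

26^32 · 26^16 · 26^2 · 26^1 ≡ 23 · 20 · 9 · 26 = 107640.
107640 mod 29 = 21, so 26^51 ≡ 21 (mod 29).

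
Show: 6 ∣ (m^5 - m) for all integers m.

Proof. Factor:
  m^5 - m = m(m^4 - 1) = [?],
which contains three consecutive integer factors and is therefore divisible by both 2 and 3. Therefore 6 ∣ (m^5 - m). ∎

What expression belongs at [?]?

m^4 - 1 = (m^2 - 1)(m^2 + 1), and m^2 - 1 = (m-1)(m+1).
So m(m^4 - 1) = (m - 1)m(m + 1)(m^2 + 1).

(m - 1)m(m + 1)(m^2 + 1)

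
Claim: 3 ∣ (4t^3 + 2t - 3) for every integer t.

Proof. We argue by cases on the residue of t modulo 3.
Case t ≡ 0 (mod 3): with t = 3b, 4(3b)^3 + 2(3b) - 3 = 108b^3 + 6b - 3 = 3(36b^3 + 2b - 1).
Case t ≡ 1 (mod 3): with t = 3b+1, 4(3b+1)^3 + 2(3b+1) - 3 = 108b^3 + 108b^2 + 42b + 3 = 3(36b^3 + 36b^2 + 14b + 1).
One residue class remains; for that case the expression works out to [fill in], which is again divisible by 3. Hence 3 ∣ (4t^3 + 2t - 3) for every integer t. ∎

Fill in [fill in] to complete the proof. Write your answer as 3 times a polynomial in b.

The residues treated are {0, 1}, so the missing case is t ≡ 2 (mod 3); write t = 3b+2.
Then 4(3b+2)^3 + 2(3b+2) - 3 = 108b^3 + 216b^2 + 150b + 33 = 3(36b^3 + 72b^2 + 50b + 11).

3(36b^3 + 72b^2 + 50b + 11)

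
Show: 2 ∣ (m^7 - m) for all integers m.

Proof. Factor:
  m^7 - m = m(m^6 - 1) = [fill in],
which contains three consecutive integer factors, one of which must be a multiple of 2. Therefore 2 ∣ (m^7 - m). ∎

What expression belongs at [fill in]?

(m - 1)m(m + 1)(m^4 + m^2 + 1)

m^6 - 1 = (m^2 - 1)(m^4 + m^2 + 1), and m^2 - 1 = (m-1)(m+1).
So m(m^6 - 1) = (m - 1)m(m + 1)(m^4 + m^2 + 1).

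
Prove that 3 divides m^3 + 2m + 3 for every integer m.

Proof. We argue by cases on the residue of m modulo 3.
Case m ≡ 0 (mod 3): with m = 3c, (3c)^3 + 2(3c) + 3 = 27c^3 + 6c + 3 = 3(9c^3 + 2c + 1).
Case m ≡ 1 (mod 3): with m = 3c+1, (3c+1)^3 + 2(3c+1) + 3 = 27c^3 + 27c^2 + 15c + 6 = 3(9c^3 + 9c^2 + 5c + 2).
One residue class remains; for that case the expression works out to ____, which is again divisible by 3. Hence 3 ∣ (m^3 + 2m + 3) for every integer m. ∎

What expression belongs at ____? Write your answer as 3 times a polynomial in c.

3(9c^3 + 18c^2 + 14c + 5)

Only m ≡ 2 (mod 3) is unaccounted for. Put m = 3c+2:
(3c+2)^3 + 2(3c+2) + 3 expands to 27c^3 + 54c^2 + 42c + 15,
and factoring out 3 leaves 3(9c^3 + 18c^2 + 14c + 5).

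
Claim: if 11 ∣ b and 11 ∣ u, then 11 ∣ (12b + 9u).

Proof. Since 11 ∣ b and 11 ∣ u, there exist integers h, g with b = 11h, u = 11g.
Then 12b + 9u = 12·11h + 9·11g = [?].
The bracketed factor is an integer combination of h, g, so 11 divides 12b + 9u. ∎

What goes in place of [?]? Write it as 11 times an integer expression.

Pull the common 11 out of every term: 12·11h + 9·11g = 11(9g + 12h).
9g + 12h is an integer, which exhibits the divisibility.

11(9g + 12h)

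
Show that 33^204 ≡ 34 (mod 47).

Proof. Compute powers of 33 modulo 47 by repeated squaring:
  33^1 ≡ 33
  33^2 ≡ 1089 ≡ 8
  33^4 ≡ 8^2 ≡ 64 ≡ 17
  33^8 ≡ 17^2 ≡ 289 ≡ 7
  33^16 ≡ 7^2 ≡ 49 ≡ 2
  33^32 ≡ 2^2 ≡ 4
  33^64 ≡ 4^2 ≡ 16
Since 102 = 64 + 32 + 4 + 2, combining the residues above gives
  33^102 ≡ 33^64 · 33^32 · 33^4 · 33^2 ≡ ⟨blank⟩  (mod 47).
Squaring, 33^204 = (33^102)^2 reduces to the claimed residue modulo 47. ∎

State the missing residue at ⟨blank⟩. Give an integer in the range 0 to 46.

9

33^64 · 33^32 · 33^4 · 33^2 ≡ 16 · 4 · 17 · 8 = 8704.
8704 mod 47 = 9, so 33^102 ≡ 9 (mod 47).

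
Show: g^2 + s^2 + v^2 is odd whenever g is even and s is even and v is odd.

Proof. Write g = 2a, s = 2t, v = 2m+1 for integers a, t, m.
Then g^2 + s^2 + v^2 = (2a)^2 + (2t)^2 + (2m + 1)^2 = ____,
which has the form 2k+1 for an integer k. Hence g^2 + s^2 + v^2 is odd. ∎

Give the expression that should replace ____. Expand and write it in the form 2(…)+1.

2(2a^2 + 2m^2 + 2m + 2t^2) + 1

(2a)^2 + (2t)^2 + (2m + 1)^2 = 4a^2 + 4m^2 + 4m + 4t^2 + 1
= 2(2a^2 + 2m^2 + 2m + 2t^2) + 1.
Since 2a^2 + 2m^2 + 2m + 2t^2 is an integer, the sum of squares is of the form 2k+1 for an integer k.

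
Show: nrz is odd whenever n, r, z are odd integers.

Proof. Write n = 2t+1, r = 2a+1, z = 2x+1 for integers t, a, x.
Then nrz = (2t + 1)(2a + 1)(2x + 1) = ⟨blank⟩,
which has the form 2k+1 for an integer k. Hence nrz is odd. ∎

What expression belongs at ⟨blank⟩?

Expanding: (2t + 1)(2a + 1)(2x + 1) = 8atx + 4at + 4ax + 2a + 4tx + 2t + 2x + 1.
Every term except the constant is even, so this is 2(4atx + 2at + 2ax + a + 2tx + t + x) + 1,
and 4atx + 2at + 2ax + a + 2tx + t + x ∈ ℤ gives the required form.

2(4atx + 2at + 2ax + a + 2tx + t + x) + 1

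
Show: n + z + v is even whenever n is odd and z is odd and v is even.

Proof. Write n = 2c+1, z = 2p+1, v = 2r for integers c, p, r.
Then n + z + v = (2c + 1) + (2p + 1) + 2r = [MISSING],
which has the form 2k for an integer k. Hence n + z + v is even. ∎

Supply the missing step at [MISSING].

Expanding: (2c + 1) + (2p + 1) + 2r = 2c + 2p + 2r + 2.
Every term is even; pulling out the factor of 2 gives 2(c + p + r + 1).

2(c + p + r + 1)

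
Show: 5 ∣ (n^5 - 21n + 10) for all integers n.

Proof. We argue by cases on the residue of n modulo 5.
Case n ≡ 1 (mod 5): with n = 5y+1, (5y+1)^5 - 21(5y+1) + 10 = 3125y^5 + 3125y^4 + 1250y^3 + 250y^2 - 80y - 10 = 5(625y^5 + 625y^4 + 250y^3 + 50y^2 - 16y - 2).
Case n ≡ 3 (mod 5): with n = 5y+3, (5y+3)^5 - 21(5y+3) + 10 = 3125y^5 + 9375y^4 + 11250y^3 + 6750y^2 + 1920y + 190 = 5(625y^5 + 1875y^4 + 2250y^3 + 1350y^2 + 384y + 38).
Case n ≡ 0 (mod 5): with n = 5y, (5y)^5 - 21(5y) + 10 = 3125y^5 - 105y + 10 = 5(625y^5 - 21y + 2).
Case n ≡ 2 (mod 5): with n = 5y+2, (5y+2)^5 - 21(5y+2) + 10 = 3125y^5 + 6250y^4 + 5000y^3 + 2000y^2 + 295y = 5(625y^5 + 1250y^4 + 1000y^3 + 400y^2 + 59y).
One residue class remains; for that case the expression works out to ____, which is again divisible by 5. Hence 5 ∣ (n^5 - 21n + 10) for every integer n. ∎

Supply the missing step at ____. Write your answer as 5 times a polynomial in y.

The residues treated are {1, 3, 0, 2}, so the missing case is n ≡ 4 (mod 5); write n = 5y+4.
Then (5y+4)^5 - 21(5y+4) + 10 = 3125y^5 + 12500y^4 + 20000y^3 + 16000y^2 + 6295y + 950 = 5(625y^5 + 2500y^4 + 4000y^3 + 3200y^2 + 1259y + 190).

5(625y^5 + 2500y^4 + 4000y^3 + 3200y^2 + 1259y + 190)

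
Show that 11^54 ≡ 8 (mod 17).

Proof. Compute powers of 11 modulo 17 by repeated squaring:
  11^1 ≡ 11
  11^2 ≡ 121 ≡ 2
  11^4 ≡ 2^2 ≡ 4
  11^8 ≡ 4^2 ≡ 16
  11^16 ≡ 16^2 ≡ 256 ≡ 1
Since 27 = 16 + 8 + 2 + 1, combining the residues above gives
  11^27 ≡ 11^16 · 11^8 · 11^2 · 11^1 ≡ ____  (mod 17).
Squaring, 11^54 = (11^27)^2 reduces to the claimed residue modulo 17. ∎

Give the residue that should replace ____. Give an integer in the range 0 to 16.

11^16 · 11^8 · 11^2 · 11^1 ≡ 1 · 16 · 2 · 11 = 352.
352 mod 17 = 12, so 11^27 ≡ 12 (mod 17).

12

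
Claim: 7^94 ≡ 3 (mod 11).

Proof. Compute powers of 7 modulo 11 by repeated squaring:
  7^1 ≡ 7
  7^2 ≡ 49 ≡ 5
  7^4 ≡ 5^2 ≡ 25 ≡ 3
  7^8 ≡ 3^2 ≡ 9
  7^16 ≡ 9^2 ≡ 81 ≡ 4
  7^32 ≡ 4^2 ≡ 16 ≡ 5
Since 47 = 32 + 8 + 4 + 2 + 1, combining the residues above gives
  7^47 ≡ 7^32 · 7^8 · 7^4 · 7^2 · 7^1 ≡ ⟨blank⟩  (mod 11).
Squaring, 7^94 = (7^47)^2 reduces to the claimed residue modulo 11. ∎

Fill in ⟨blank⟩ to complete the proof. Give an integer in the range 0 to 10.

Multiply the listed residues: 5 · 9 · 3 · 5 · 7 = 45 → 135 → 675 → 4725.
Reducing modulo 11: 4725 = 429·11 + 6, so 7^47 ≡ 6.

6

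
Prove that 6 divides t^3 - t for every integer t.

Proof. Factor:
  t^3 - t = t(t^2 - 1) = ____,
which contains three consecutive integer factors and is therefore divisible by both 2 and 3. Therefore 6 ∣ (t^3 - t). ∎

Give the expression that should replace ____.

(t - 1)t(t + 1)

t(t^2 - 1) = t(t - 1)(t + 1) = (t - 1)t(t + 1).
These three factors are consecutive integers, so their product is divisible by 6.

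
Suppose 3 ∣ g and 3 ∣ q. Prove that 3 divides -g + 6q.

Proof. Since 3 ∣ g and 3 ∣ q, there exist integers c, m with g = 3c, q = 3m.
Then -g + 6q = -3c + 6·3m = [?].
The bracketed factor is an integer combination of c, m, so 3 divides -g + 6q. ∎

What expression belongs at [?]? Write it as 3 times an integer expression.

Each term has a factor of 3: -3c + 6·3m = 3·(-c + 6m).
Since -c + 6m is an integer, 3 ∣ (-g + 6q).

3(-c + 6m)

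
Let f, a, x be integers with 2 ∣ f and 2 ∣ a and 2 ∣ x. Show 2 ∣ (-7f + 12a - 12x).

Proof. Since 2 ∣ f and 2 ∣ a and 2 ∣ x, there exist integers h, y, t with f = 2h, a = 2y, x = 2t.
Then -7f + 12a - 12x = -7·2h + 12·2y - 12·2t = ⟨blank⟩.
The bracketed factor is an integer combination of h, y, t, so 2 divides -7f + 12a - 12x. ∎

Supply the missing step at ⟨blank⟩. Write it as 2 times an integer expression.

2(-7h - 12t + 12y)

Each term has a factor of 2: -7·2h + 12·2y - 12·2t = 2·(-7h - 12t + 12y).
Since -7h - 12t + 12y is an integer, 2 ∣ (-7f + 12a - 12x).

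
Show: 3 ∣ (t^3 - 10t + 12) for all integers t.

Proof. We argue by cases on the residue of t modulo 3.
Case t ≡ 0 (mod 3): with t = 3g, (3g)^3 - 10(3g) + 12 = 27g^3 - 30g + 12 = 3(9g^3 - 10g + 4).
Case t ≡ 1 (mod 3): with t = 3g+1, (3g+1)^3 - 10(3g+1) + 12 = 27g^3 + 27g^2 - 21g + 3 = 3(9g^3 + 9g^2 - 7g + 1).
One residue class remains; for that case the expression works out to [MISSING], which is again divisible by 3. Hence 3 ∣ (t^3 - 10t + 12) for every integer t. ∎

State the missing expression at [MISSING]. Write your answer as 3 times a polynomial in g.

Only t ≡ 2 (mod 3) is unaccounted for. Put t = 3g+2:
(3g+2)^3 - 10(3g+2) + 12 expands to 27g^3 + 54g^2 + 6g,
and factoring out 3 leaves 3(9g^3 + 18g^2 + 2g).

3(9g^3 + 18g^2 + 2g)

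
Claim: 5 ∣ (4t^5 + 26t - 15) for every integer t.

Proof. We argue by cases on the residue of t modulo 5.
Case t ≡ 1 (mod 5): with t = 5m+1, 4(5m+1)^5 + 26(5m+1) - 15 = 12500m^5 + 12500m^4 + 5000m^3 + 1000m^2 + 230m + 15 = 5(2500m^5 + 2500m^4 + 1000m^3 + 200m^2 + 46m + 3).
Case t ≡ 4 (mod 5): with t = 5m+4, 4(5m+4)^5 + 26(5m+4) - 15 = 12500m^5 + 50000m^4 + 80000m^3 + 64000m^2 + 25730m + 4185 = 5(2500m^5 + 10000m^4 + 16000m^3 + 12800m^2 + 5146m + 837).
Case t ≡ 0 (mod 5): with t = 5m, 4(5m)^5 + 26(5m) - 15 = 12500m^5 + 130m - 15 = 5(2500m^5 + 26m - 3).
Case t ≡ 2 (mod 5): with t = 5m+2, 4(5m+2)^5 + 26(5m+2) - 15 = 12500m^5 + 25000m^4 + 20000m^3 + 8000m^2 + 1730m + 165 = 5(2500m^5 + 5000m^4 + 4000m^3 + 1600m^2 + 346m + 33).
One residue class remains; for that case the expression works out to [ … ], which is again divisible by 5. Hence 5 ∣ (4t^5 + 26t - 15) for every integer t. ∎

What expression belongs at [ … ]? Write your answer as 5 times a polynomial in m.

The residues treated are {1, 4, 0, 2}, so the missing case is t ≡ 3 (mod 5); write t = 5m+3.
Then 4(5m+3)^5 + 26(5m+3) - 15 = 12500m^5 + 37500m^4 + 45000m^3 + 27000m^2 + 8230m + 1035 = 5(2500m^5 + 7500m^4 + 9000m^3 + 5400m^2 + 1646m + 207).

5(2500m^5 + 7500m^4 + 9000m^3 + 5400m^2 + 1646m + 207)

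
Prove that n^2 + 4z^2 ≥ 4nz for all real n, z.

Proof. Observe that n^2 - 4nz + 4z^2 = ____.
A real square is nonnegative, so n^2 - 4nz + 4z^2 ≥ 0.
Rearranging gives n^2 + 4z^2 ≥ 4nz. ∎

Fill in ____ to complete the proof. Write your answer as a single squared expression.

The leading and trailing coefficients are 1^2 and 2^2, and 4 = 2·1·2, so the trinomial is (n - 2z)^2.
Hence n^2 - 4nz + 4z^2 ≥ 0.

(n - 2z)^2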